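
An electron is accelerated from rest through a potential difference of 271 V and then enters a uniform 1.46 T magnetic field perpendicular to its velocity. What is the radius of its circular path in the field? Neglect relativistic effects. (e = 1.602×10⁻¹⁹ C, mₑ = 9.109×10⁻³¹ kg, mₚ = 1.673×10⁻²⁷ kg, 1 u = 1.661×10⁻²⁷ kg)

Acceleration: |q|V = ½mv² ⇒ v = √(2|q|V/m) = √(2·1.602×10⁻¹⁹·271/9.109×10⁻³¹) ≈ 9.763×10⁶ m/s.
In the field: r = mv/(|q|B) = (9.109×10⁻³¹)(9.763×10⁶)/((1.602×10⁻¹⁹)(1.46)) ≈ 3.80×10⁻⁵ m.

r ≈ 3.80×10⁻⁵ m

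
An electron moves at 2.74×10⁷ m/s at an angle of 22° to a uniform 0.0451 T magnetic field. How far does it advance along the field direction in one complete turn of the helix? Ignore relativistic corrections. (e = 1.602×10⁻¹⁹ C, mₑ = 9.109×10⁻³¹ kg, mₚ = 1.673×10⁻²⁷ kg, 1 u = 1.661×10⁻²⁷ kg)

v∥ = v cosθ = 2.74×10⁷·cos22° ≈ 2.540×10⁷ m/s.
T = 2πm/(|q|B) = 2π(9.109×10⁻³¹)/((1.602×10⁻¹⁹)(0.0451)) ≈ 7.922×10⁻¹⁰ s.
pitch = v∥ T = (2.540×10⁷)(7.922×10⁻¹⁰) ≈ 0.0201 m.

p ≈ 0.0201 m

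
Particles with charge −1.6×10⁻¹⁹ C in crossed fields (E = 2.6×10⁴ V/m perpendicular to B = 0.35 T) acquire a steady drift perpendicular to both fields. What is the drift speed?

The E×B drift speed is v_d = E/B.
v_d = 2.6×10⁴/0.35 = 7.4×10⁴ m/s.

v_d ≈ 7.4×10⁴ m/s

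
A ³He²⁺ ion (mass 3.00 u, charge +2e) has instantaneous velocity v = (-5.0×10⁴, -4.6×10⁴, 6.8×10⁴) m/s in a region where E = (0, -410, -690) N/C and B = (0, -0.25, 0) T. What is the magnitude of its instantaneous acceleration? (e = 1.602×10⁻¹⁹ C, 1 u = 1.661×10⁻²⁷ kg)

|a| ≈ 1.33×10¹² m/s²

v×B = (1.70×10⁴, 0, 1.25×10⁴) N/C.
E + v×B = (1.70×10⁴, -410, 1.18×10⁴) N/C.
F = q(E + v×B) = (3.204×10⁻¹⁹ C)·(1.70×10⁴, -410, 1.18×10⁴) = (5.45×10⁻¹⁵, -1.31×10⁻¹⁶, 3.78×10⁻¹⁵) N.
|a| = |F|/m = 6.633×10⁻¹⁵/4.983×10⁻²⁷ ≈ 1.33×10¹² m/s².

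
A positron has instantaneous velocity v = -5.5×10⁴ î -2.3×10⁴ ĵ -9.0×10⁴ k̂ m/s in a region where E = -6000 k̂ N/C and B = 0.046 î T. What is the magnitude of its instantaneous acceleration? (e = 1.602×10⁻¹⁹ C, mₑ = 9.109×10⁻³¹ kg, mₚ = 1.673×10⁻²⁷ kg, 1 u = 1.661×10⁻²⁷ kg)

|a| ≈ 1.13×10¹⁵ m/s²

v×B = (0, -4140, 1060) N/C.
E + v×B = (0, -4140, -4940) N/C.
F = q(E + v×B) = (1.602×10⁻¹⁹ C)·(0, -4140, -4940) = (0, -6.63×10⁻¹⁶, -7.92×10⁻¹⁶) N.
|a| = |F|/m = 1.033×10⁻¹⁵/9.109×10⁻³¹ ≈ 1.13×10¹⁵ m/s².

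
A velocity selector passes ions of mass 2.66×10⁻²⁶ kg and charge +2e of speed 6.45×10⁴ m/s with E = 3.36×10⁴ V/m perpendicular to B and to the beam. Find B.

B = 0.521 T

Balance of forces in the selector: qE = qvB ⇒ B = E/v.
B = 3.36×10⁴/6.45×10⁴ = 0.521 T.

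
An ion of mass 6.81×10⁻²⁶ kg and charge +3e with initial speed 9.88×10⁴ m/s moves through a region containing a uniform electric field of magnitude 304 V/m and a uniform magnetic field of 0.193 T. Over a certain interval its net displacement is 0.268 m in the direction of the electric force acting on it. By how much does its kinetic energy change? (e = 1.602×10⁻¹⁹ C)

ΔKE ≈ 3.92×10⁻¹⁷ J

The magnetic force is always ⟂ v and does no work; only the electric force changes KE.
ΔKE = F_E · d = |q|E d = (4.806×10⁻¹⁹)(304)(0.268) ≈ 3.92×10⁻¹⁷ J.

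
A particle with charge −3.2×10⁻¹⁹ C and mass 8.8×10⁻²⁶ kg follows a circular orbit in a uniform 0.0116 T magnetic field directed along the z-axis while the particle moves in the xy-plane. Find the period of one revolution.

T ≈ 1.49×10⁻⁴ s

The cyclotron period depends only on m, q, B: T = 2πm/(|q|B).
T = 2π(8.8×10⁻²⁶)/((3.2×10⁻¹⁹)(0.0116)) ≈ 1.49×10⁻⁴ s.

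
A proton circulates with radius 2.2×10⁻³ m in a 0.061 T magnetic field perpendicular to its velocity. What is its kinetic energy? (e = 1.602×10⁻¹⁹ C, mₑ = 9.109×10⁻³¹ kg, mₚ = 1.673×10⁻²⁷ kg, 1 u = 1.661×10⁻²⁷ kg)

KE ≈ 1.4×10⁻¹⁹ J

v = |q|Br/m, then KE = ½mv² = (qBr)²/(2m).
v = (1.602×10⁻¹⁹)(0.061)(2.2×10⁻³)/1.673×10⁻²⁷ ≈ 1.285×10⁴ m/s.
KE = ½(1.673×10⁻²⁷)(1.285×10⁴)² ≈ 1.4×10⁻¹⁹ J.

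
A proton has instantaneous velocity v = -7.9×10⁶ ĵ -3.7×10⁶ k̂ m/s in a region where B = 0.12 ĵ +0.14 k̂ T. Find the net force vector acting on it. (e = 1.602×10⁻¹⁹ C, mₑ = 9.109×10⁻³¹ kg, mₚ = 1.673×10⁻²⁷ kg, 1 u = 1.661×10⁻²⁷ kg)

F ≈ (-1.06×10⁻¹³, 0, 0) N

v×B = (-6.62×10⁵, 0, 0) N/C.
F = q v×B = (1.602×10⁻¹⁹ C)·(-6.62×10⁵, 0, 0) = (-1.06×10⁻¹³, 0, 0) N.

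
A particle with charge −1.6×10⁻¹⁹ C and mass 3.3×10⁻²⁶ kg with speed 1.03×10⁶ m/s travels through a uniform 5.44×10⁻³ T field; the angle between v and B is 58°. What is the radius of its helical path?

v⊥ = v sinθ = 1.03×10⁶·sin58° ≈ 8.735×10⁵ m/s.
r = m v⊥/(|q|B) = (3.3×10⁻²⁶)(8.735×10⁵)/((1.6×10⁻¹⁹)(5.44×10⁻³)) ≈ 33.1 m.

r ≈ 33.1 m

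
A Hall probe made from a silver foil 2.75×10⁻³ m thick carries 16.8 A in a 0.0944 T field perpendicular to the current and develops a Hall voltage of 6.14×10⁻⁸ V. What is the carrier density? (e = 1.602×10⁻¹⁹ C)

n ≈ 5.86×10²⁸ m⁻³

From V_H = IB/(n e t), n = IB/(V_H e t).
n = (16.8)(0.0944)/((6.14×10⁻⁸)(1.602×10⁻¹⁹)(2.75×10⁻³)) ≈ 5.86×10²⁸ m⁻³.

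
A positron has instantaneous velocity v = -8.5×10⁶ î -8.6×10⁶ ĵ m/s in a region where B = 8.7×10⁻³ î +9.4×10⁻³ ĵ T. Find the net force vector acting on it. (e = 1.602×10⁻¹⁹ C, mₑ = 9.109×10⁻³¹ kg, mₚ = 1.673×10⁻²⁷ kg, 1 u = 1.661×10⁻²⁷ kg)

v×B = (0, 0, -5080) N/C.
F = q v×B = (1.602×10⁻¹⁹ C)·(0, 0, -5080) = (0, 0, -8.14×10⁻¹⁶) N.

F ≈ (0, 0, -8.14×10⁻¹⁶) N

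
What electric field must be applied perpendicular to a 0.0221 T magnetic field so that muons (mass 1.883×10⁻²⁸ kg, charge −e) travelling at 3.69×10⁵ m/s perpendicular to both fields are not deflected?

E = 8150 V/m

For straight-line motion qE = qvB, so E = vB.
E = 3.69×10⁵ × 0.0221 = 8150 V/m.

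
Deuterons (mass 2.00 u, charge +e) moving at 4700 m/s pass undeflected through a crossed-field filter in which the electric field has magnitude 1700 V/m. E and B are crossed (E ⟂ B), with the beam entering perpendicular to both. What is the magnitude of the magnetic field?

Balance of forces in the selector: qE = qvB ⇒ B = E/v.
B = 1700/4700 = 0.36 T.

B = 0.36 T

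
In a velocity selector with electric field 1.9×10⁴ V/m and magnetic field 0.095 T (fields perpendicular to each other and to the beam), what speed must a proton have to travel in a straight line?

v = 2.0×10⁵ m/s

Zero net Lorentz force requires |qE| = |q v×B|, i.e. E = vB.
v = E/B = 1.9×10⁴/0.095 = 2.0×10⁵ m/s.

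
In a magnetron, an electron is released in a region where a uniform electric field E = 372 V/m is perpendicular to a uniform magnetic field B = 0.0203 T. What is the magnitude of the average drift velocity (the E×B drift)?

In crossed fields the guiding centre drifts at v_d = |E×B|/B² = E/B, independent of charge and mass.
v_d = 372/0.0203 = 1.83×10⁴ m/s.

v_d ≈ 1.83×10⁴ m/s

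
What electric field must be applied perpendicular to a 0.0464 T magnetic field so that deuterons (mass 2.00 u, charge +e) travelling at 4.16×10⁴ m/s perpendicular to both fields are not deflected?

For straight-line motion qE = qvB, so E = vB.
E = 4.16×10⁴ × 0.0464 = 1930 V/m.

E = 1930 V/m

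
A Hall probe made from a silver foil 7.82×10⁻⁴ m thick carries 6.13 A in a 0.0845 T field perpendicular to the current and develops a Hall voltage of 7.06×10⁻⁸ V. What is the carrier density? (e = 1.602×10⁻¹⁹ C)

n ≈ 5.86×10²⁸ m⁻³

From V_H = IB/(n e t), n = IB/(V_H e t).
n = (6.13)(0.0845)/((7.06×10⁻⁸)(1.602×10⁻¹⁹)(7.82×10⁻⁴)) ≈ 5.86×10²⁸ m⁻³.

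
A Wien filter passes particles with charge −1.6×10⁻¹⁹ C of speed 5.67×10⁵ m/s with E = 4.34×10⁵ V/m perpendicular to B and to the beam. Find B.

B = 0.765 T

Balance of forces in the selector: qE = qvB ⇒ B = E/v.
B = 4.34×10⁵/5.67×10⁵ = 0.765 T.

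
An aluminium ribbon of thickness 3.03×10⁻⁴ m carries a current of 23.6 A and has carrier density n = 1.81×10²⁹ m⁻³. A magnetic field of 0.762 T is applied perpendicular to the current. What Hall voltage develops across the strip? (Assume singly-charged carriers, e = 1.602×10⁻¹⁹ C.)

V_H = IB/(n e t).
V_H = (23.6)(0.762)/((1.81×10²⁹)(1.602×10⁻¹⁹)(3.03×10⁻⁴)) ≈ 2.05×10⁻⁶ V.

V_H ≈ 2.05×10⁻⁶ V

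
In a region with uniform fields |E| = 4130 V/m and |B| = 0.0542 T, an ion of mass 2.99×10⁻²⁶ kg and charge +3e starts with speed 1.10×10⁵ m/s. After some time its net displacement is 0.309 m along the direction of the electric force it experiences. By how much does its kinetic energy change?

ΔKE ≈ 6.13×10⁻¹⁶ J

The magnetic force is always ⟂ v and does no work; only the electric force changes KE.
ΔKE = F_E · d = |q|E d = (4.806×10⁻¹⁹)(4130)(0.309) ≈ 6.13×10⁻¹⁶ J.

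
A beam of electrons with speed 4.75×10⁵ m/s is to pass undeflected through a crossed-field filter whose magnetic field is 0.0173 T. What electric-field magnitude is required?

E = 8220 V/m

For straight-line motion qE = qvB, so E = vB.
E = 4.75×10⁵ × 0.0173 = 8220 V/m.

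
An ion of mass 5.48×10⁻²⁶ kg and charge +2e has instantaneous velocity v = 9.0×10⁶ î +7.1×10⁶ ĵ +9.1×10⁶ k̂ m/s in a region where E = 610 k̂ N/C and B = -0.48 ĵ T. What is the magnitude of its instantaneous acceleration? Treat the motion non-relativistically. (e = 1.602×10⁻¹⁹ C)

|a| ≈ 3.59×10¹³ m/s²

v×B = (4.37×10⁶, 0, -4.32×10⁶) N/C.
E + v×B = (4.37×10⁶, 0, -4.32×10⁶) N/C.
F = q(E + v×B) = (3.204×10⁻¹⁹ C)·(4.37×10⁶, 0, -4.32×10⁶) = (1.40×10⁻¹², 0, -1.38×10⁻¹²) N.
|a| = |F|/m = 1.968×10⁻¹²/5.48×10⁻²⁶ ≈ 3.59×10¹³ m/s².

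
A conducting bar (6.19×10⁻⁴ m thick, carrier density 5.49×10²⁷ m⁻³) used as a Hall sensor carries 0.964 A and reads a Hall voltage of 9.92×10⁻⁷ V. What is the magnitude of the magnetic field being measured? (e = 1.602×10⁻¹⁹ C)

From V_H = IB/(n e t), B = V_H n e t / I.
B = (9.92×10⁻⁷)(5.49×10²⁷)(1.602×10⁻¹⁹)(6.19×10⁻⁴)/0.964 ≈ 0.560 T.

B ≈ 0.560 T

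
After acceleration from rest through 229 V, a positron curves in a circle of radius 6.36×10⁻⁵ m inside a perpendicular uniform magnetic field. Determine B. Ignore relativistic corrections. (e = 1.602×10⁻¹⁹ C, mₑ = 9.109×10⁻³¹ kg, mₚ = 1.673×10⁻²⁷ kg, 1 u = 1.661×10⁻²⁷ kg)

v = √(2|q|V/m) = √(2·1.602×10⁻¹⁹·229/9.109×10⁻³¹) ≈ 8.975×10⁶ m/s.
B = mv/(|q|r) = (9.109×10⁻³¹)(8.975×10⁶)/((1.602×10⁻¹⁹)(6.36×10⁻⁵)) ≈ 0.802 T.

B ≈ 0.802 T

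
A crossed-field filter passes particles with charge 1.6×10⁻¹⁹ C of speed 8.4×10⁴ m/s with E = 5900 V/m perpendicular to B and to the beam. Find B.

B = 0.070 T

Balance of forces in the selector: qE = qvB ⇒ B = E/v.
B = 5900/8.4×10⁴ = 0.070 T.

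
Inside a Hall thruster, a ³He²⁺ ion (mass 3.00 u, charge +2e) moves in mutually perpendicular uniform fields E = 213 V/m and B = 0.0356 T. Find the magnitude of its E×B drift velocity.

In crossed fields the guiding centre drifts at v_d = |E×B|/B² = E/B, independent of charge and mass.
v_d = 213/0.0356 = 5980 m/s.

v_d ≈ 5980 m/s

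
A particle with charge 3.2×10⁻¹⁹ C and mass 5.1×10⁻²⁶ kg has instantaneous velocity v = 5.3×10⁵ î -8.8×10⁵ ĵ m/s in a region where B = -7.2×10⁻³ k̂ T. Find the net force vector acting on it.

v×B = (6340, 3820, 0) N/C.
F = q v×B = (3.2×10⁻¹⁹ C)·(6340, 3820, 0) = (2.03×10⁻¹⁵, 1.22×10⁻¹⁵, 0) N.

F ≈ (2.03×10⁻¹⁵, 1.22×10⁻¹⁵, 0) N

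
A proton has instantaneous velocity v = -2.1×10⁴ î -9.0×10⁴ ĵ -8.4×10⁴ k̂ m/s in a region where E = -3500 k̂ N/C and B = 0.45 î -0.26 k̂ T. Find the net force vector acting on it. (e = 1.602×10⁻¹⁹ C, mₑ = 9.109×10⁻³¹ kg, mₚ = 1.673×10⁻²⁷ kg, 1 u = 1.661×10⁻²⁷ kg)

v×B = (2.34×10⁴, -4.33×10⁴, 4.05×10⁴) N/C.
E + v×B = (2.34×10⁴, -4.33×10⁴, 3.70×10⁴) N/C.
F = q(E + v×B) = (1.602×10⁻¹⁹ C)·(2.34×10⁴, -4.33×10⁴, 3.70×10⁴) = (3.75×10⁻¹⁵, -6.93×10⁻¹⁵, 5.93×10⁻¹⁵) N.

F ≈ (3.75×10⁻¹⁵, -6.93×10⁻¹⁵, 5.93×10⁻¹⁵) N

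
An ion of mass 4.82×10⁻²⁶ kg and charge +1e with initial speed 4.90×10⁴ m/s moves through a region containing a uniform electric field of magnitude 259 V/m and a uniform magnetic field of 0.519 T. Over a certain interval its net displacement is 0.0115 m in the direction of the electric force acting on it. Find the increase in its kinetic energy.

The magnetic force is always ⟂ v and does no work; only the electric force changes KE.
ΔKE = F_E · d = |q|E d = (1.602×10⁻¹⁹)(259)(0.0115) ≈ 4.77×10⁻¹⁹ J.

ΔKE ≈ 4.77×10⁻¹⁹ J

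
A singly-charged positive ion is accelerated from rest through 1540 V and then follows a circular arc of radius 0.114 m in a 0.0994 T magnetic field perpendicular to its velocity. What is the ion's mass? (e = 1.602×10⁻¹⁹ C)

m ≈ 6.68×10⁻²⁷ kg

Combine |q|V = ½mv² and r = mv/(|q|B): eliminate v to get m = qB²r²/(2V).
m = (1.602×10⁻¹⁹)(0.0994)²(0.114)²/(2·1540) ≈ 6.68×10⁻²⁷ kg.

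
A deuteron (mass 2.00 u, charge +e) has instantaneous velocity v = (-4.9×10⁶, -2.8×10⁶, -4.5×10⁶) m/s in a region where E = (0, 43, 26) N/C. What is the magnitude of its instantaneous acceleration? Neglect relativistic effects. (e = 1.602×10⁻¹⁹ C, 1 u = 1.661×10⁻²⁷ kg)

Only an electric field acts, so F = qE = (1.602×10⁻¹⁹ C)·(0, 43.0, 26.0) = (0, 6.89×10⁻¹⁸, 4.17×10⁻¹⁸) N.
|a| = |F|/m = 8.050×10⁻¹⁸/3.322×10⁻²⁷ ≈ 2.42×10⁹ m/s².

|a| ≈ 2.42×10⁹ m/s²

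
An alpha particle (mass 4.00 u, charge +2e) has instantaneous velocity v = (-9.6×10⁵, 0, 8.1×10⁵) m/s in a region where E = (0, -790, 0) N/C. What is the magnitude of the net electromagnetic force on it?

Only an electric field acts, so F = qE = (3.204×10⁻¹⁹ C)·(0, -790, 0) = (0, -2.53×10⁻¹⁶, 0) N.
|F| = 2.53×10⁻¹⁶ N.

|F| ≈ 2.53×10⁻¹⁶ N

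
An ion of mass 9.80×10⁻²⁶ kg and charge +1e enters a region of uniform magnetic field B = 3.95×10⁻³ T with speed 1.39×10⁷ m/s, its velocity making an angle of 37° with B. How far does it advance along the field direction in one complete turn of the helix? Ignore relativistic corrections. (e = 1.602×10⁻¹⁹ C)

p ≈ 1.08×10⁴ m

v∥ = v cosθ = 1.39×10⁷·cos37° ≈ 1.110×10⁷ m/s.
T = 2πm/(|q|B) = 2π(9.80×10⁻²⁶)/((1.602×10⁻¹⁹)(3.95×10⁻³)) ≈ 9.731×10⁻⁴ s.
pitch = v∥ T = (1.110×10⁷)(9.731×10⁻⁴) ≈ 1.08×10⁴ m.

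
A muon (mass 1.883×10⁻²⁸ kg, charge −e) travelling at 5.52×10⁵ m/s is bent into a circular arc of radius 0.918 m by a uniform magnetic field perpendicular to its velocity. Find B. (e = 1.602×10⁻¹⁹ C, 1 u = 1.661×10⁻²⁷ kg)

From |q|vB = mv²/r, B = mv/(|q|r).
B = (1.883×10⁻²⁸)(5.52×10⁵)/((1.602×10⁻¹⁹)(0.918)) ≈ 7.07×10⁻⁴ T.

B ≈ 7.07×10⁻⁴ T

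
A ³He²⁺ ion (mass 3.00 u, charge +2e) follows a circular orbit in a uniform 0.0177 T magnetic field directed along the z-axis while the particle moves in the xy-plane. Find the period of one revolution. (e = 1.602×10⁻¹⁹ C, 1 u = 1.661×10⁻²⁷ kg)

The cyclotron period depends only on m, q, B: T = 2πm/(|q|B).
T = 2π(4.983×10⁻²⁷)/((3.204×10⁻¹⁹)(0.0177)) ≈ 5.52×10⁻⁶ s.

T ≈ 5.52×10⁻⁶ s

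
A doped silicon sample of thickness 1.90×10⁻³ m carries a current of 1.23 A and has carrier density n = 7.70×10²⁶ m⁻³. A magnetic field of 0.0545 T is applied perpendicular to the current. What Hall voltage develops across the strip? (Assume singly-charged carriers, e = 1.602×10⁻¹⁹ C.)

V_H = IB/(n e t).
V_H = (1.23)(0.0545)/((7.70×10²⁶)(1.602×10⁻¹⁹)(1.90×10⁻³)) ≈ 2.86×10⁻⁷ V.

V_H ≈ 2.86×10⁻⁷ V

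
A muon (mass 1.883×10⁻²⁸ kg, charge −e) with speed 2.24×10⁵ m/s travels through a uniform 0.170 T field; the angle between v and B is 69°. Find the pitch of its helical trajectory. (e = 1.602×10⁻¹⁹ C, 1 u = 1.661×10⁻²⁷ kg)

v∥ = v cosθ = 2.24×10⁵·cos69° ≈ 8.027×10⁴ m/s.
T = 2πm/(|q|B) = 2π(1.883×10⁻²⁸)/((1.602×10⁻¹⁹)(0.170)) ≈ 4.344×10⁻⁸ s.
pitch = v∥ T = (8.027×10⁴)(4.344×10⁻⁸) ≈ 3.49×10⁻³ m.

p ≈ 3.49×10⁻³ m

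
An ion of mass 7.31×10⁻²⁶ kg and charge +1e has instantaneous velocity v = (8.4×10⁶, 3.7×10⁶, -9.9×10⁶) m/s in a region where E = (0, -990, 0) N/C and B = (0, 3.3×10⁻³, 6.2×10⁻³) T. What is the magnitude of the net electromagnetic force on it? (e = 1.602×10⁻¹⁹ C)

|F| ≈ 1.31×10⁻¹⁴ N

v×B = (5.56×10⁴, -5.21×10⁴, 2.77×10⁴) N/C.
E + v×B = (5.56×10⁴, -5.31×10⁴, 2.77×10⁴) N/C.
F = q(E + v×B) = (1.602×10⁻¹⁹ C)·(5.56×10⁴, -5.31×10⁴, 2.77×10⁴) = (8.91×10⁻¹⁵, -8.50×10⁻¹⁵, 4.44×10⁻¹⁵) N.
|F| = 1.31×10⁻¹⁴ N.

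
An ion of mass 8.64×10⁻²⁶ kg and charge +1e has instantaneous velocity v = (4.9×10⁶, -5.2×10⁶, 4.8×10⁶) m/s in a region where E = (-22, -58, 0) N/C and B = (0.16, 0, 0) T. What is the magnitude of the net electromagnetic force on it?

v×B = (0, 7.68×10⁵, 8.32×10⁵) N/C.
E + v×B = (-22.0, 7.68×10⁵, 8.32×10⁵) N/C.
F = q(E + v×B) = (1.602×10⁻¹⁹ C)·(-22.0, 7.68×10⁵, 8.32×10⁵) = (-3.52×10⁻¹⁸, 1.23×10⁻¹³, 1.33×10⁻¹³) N.
|F| = 1.81×10⁻¹³ N.

|F| ≈ 1.81×10⁻¹³ N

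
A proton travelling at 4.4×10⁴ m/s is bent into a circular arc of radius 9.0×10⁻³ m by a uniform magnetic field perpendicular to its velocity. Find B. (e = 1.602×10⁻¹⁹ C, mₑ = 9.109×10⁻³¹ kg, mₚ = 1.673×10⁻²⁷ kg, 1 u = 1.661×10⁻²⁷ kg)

From |q|vB = mv²/r, B = mv/(|q|r).
B = (1.673×10⁻²⁷)(4.4×10⁴)/((1.602×10⁻¹⁹)(9.0×10⁻³)) ≈ 0.051 T.

B ≈ 0.051 T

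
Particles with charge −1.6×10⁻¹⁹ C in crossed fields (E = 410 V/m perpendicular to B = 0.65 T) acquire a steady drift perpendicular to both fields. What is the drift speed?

v_d ≈ 630 m/s

The E×B drift speed is v_d = E/B.
v_d = 410/0.65 = 630 m/s.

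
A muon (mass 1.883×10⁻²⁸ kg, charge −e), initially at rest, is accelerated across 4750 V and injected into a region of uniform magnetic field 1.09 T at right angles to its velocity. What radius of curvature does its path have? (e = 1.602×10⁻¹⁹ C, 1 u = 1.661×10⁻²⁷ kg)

r ≈ 3.07×10⁻³ m

Acceleration: |q|V = ½mv² ⇒ v = √(2|q|V/m) = √(2·1.602×10⁻¹⁹·4750/1.883×10⁻²⁸) ≈ 2.843×10⁶ m/s.
In the field: r = mv/(|q|B) = (1.883×10⁻²⁸)(2.843×10⁶)/((1.602×10⁻¹⁹)(1.09)) ≈ 3.07×10⁻³ m.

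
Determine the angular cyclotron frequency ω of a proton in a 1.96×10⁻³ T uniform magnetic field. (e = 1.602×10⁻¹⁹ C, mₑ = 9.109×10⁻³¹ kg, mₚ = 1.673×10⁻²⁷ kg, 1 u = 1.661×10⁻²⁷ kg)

ω = |q|B/m.
ω = (1.602×10⁻¹⁹)(1.96×10⁻³)/1.673×10⁻²⁷ ≈ 1.88×10⁵ rad/s.

ω ≈ 1.88×10⁵ rad/s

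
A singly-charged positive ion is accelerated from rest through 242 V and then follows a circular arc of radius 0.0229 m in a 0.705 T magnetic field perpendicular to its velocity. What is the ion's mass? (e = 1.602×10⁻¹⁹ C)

Combine |q|V = ½mv² and r = mv/(|q|B): eliminate v to get m = qB²r²/(2V).
m = (1.602×10⁻¹⁹)(0.705)²(0.0229)²/(2·242) ≈ 8.63×10⁻²⁶ kg.

m ≈ 8.63×10⁻²⁶ kg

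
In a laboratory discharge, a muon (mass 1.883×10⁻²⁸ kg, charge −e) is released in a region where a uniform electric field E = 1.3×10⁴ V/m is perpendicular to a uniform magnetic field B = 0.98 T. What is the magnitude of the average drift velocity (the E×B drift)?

v_d ≈ 1.3×10⁴ m/s

The E×B drift speed is v_d = E/B.
v_d = 1.3×10⁴/0.98 = 1.3×10⁴ m/s.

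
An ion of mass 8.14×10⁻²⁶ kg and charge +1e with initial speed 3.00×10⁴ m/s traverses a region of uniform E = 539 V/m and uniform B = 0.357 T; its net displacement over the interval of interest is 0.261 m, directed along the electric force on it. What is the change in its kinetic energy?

The magnetic force is always ⟂ v and does no work; only the electric force changes KE.
ΔKE = F_E · d = |q|E d = (1.602×10⁻¹⁹)(539)(0.261) ≈ 2.25×10⁻¹⁷ J.

ΔKE ≈ 2.25×10⁻¹⁷ J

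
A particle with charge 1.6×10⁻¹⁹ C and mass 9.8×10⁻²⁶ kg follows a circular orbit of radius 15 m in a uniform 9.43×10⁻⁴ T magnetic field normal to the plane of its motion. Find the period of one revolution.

T ≈ 4.08×10⁻³ s

The cyclotron period depends only on m, q, B: T = 2πm/(|q|B).
T = 2π(9.8×10⁻²⁶)/((1.6×10⁻¹⁹)(9.43×10⁻⁴)) ≈ 4.08×10⁻³ s.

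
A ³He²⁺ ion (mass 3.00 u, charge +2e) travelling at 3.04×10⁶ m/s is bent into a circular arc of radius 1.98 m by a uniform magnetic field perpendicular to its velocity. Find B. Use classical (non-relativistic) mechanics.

B ≈ 0.0239 T

From |q|vB = mv²/r, B = mv/(|q|r).
B = (4.983×10⁻²⁷)(3.04×10⁶)/((3.204×10⁻¹⁹)(1.98)) ≈ 0.0239 T.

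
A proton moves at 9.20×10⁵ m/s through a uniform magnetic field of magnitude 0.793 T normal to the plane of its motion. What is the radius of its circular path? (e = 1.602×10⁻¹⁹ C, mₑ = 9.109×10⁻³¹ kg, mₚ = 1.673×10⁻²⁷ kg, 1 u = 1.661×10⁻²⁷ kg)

The magnetic force provides the centripetal force: |q|vB = mv²/r.
r = mv/(|q|B) = (1.673×10⁻²⁷)(9.20×10⁵)/((1.602×10⁻¹⁹)(0.793)) ≈ 0.0121 m.

r ≈ 0.0121 m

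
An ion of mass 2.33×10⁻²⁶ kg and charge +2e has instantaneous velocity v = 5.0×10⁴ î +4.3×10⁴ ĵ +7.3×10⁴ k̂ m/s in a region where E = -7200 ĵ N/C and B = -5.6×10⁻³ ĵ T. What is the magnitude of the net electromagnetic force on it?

v×B = (409, 0, -280) N/C.
E + v×B = (409, -7200, -280) N/C.
F = q(E + v×B) = (3.204×10⁻¹⁹ C)·(409, -7200, -280) = (1.31×10⁻¹⁶, -2.31×10⁻¹⁵, -8.97×10⁻¹⁷) N.
|F| = 2.31×10⁻¹⁵ N.

|F| ≈ 2.31×10⁻¹⁵ N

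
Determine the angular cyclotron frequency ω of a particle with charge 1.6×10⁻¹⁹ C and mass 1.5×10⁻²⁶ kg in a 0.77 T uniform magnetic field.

ω ≈ 8.2×10⁶ rad/s

ω = |q|B/m.
ω = (1.6×10⁻¹⁹)(0.77)/1.5×10⁻²⁶ ≈ 8.2×10⁶ rad/s.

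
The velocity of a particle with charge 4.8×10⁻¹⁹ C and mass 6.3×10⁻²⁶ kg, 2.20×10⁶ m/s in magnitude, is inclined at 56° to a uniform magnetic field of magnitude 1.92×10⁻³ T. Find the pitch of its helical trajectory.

p ≈ 528 m

v∥ = v cosθ = 2.20×10⁶·cos56° ≈ 1.230×10⁶ m/s.
T = 2πm/(|q|B) = 2π(6.3×10⁻²⁶)/((4.8×10⁻¹⁹)(1.92×10⁻³)) ≈ 4.295×10⁻⁴ s.
pitch = v∥ T = (1.230×10⁶)(4.295×10⁻⁴) ≈ 528 m.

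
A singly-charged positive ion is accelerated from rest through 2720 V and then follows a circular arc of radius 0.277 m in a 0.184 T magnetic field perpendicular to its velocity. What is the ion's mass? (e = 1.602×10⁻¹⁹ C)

Combine |q|V = ½mv² and r = mv/(|q|B): eliminate v to get m = qB²r²/(2V).
m = (1.602×10⁻¹⁹)(0.184)²(0.277)²/(2·2720) ≈ 7.65×10⁻²⁶ kg.

m ≈ 7.65×10⁻²⁶ kg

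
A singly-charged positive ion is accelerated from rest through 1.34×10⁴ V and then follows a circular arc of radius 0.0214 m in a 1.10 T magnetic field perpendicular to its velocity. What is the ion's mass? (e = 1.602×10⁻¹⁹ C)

m ≈ 3.31×10⁻²⁷ kg

Combine |q|V = ½mv² and r = mv/(|q|B): eliminate v to get m = qB²r²/(2V).
m = (1.602×10⁻¹⁹)(1.10)²(0.0214)²/(2·1.34×10⁴) ≈ 3.31×10⁻²⁷ kg.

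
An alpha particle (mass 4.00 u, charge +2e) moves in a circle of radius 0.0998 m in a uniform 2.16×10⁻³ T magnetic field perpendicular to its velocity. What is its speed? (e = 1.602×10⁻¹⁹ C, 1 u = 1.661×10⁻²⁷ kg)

From |q|vB = mv²/r, v = |q|Br/m.
v = (3.204×10⁻¹⁹)(2.16×10⁻³)(0.0998)/6.644×10⁻²⁷ ≈ 1.04×10⁴ m/s.

v ≈ 1.04×10⁴ m/s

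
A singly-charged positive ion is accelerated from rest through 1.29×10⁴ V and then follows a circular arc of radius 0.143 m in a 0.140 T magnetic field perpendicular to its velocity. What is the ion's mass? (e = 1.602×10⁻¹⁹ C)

Combine |q|V = ½mv² and r = mv/(|q|B): eliminate v to get m = qB²r²/(2V).
m = (1.602×10⁻¹⁹)(0.140)²(0.143)²/(2·1.29×10⁴) ≈ 2.49×10⁻²⁷ kg.

m ≈ 2.49×10⁻²⁷ kg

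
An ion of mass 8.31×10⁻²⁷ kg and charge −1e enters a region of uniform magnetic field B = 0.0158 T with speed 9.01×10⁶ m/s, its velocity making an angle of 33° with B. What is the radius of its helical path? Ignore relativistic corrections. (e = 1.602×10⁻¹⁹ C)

r ≈ 16.1 m

v⊥ = v sinθ = 9.01×10⁶·sin33° ≈ 4.907×10⁶ m/s.
r = m v⊥/(|q|B) = (8.31×10⁻²⁷)(4.907×10⁶)/((1.602×10⁻¹⁹)(0.0158)) ≈ 16.1 m.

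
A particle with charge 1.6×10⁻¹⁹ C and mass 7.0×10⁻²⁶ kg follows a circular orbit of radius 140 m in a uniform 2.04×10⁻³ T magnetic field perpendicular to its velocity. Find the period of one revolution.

The cyclotron period depends only on m, q, B: T = 2πm/(|q|B).
T = 2π(7.0×10⁻²⁶)/((1.6×10⁻¹⁹)(2.04×10⁻³)) ≈ 1.35×10⁻³ s.

T ≈ 1.35×10⁻³ s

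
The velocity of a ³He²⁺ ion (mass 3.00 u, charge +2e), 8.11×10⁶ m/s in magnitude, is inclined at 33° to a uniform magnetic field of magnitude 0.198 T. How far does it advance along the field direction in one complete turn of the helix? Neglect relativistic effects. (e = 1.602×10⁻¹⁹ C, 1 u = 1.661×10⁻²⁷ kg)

v∥ = v cosθ = 8.11×10⁶·cos33° ≈ 6.802×10⁶ m/s.
T = 2πm/(|q|B) = 2π(4.983×10⁻²⁷)/((3.204×10⁻¹⁹)(0.198)) ≈ 4.935×10⁻⁷ s.
pitch = v∥ T = (6.802×10⁶)(4.935×10⁻⁷) ≈ 3.36 m.

p ≈ 3.36 m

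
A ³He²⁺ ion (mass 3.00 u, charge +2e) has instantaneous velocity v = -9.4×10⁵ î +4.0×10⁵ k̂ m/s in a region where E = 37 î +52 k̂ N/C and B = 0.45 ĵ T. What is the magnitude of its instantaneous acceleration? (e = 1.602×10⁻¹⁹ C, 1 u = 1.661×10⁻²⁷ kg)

|a| ≈ 2.96×10¹³ m/s²

v×B = (-1.80×10⁵, 0, -4.23×10⁵) N/C.
E + v×B = (-1.80×10⁵, 0, -4.23×10⁵) N/C.
F = q(E + v×B) = (3.204×10⁻¹⁹ C)·(-1.80×10⁵, 0, -4.23×10⁵) = (-5.77×10⁻¹⁴, 0, -1.36×10⁻¹³) N.
|a| = |F|/m = 1.473×10⁻¹³/4.983×10⁻²⁷ ≈ 2.96×10¹³ m/s².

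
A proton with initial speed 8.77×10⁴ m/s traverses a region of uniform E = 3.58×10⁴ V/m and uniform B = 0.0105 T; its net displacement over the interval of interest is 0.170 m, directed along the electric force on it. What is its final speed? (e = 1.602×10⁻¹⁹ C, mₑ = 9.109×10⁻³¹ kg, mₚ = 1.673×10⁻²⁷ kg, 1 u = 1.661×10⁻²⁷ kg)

B does no work; ΔKE = |q|E d.
½mv_f² = ½mv₀² + |q|Ed = ½(1.673×10⁻²⁷)(8.77×10⁴)² + (1.602×10⁻¹⁹)(3.58×10⁴)(0.170) ≈ 6.434×10⁻¹⁸ J + 9.750×10⁻¹⁶ J ≈ 9.814×10⁻¹⁶ J.
v_f = √(2·9.814×10⁻¹⁶/1.673×10⁻²⁷) ≈ 1.08×10⁶ m/s.

v_f ≈ 1.08×10⁶ m/s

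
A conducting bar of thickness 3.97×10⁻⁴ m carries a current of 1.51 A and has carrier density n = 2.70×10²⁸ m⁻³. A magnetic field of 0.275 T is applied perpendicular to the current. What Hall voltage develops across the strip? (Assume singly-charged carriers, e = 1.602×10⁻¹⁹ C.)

V_H ≈ 2.42×10⁻⁷ V

V_H = IB/(n e t).
V_H = (1.51)(0.275)/((2.70×10²⁸)(1.602×10⁻¹⁹)(3.97×10⁻⁴)) ≈ 2.42×10⁻⁷ V.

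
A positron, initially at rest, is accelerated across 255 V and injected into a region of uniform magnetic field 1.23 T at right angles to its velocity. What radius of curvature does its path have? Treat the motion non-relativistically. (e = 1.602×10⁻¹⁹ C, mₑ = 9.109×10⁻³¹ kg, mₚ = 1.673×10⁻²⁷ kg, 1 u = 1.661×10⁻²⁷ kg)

Acceleration: |q|V = ½mv² ⇒ v = √(2|q|V/m) = √(2·1.602×10⁻¹⁹·255/9.109×10⁻³¹) ≈ 9.471×10⁶ m/s.
In the field: r = mv/(|q|B) = (9.109×10⁻³¹)(9.471×10⁶)/((1.602×10⁻¹⁹)(1.23)) ≈ 4.38×10⁻⁵ m.

r ≈ 4.38×10⁻⁵ m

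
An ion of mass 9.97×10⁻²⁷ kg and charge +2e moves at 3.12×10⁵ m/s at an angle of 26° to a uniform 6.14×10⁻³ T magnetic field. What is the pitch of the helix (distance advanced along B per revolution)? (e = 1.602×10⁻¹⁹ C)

v∥ = v cosθ = 3.12×10⁵·cos26° ≈ 2.804×10⁵ m/s.
T = 2πm/(|q|B) = 2π(9.97×10⁻²⁷)/((3.204×10⁻¹⁹)(6.14×10⁻³)) ≈ 3.184×10⁻⁵ s.
pitch = v∥ T = (2.804×10⁵)(3.184×10⁻⁵) ≈ 8.93 m.

p ≈ 8.93 m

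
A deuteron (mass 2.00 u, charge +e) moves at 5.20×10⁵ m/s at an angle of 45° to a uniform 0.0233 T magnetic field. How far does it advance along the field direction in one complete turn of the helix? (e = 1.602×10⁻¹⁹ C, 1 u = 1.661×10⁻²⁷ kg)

v∥ = v cosθ = 5.20×10⁵·cos45° ≈ 3.677×10⁵ m/s.
T = 2πm/(|q|B) = 2π(3.322×10⁻²⁷)/((1.602×10⁻¹⁹)(0.0233)) ≈ 5.592×10⁻⁶ s.
pitch = v∥ T = (3.677×10⁵)(5.592×10⁻⁶) ≈ 2.06 m.

p ≈ 2.06 m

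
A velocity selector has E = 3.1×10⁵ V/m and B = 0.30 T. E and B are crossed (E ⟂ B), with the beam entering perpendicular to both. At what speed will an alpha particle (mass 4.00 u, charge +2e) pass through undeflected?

v = 1.0×10⁶ m/s

Straight-line motion ⇒ electric and magnetic forces cancel, so E = vB.
v = E/B = 3.1×10⁵/0.30 = 1.0×10⁶ m/s.
The result is independent of the particle's charge and mass.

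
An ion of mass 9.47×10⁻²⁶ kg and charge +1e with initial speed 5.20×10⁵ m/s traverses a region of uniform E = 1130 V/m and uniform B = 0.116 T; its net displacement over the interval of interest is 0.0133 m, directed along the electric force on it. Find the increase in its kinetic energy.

The magnetic force is always ⟂ v and does no work; only the electric force changes KE.
ΔKE = F_E · d = |q|E d = (1.602×10⁻¹⁹)(1130)(0.0133) ≈ 2.41×10⁻¹⁸ J.

ΔKE ≈ 2.41×10⁻¹⁸ J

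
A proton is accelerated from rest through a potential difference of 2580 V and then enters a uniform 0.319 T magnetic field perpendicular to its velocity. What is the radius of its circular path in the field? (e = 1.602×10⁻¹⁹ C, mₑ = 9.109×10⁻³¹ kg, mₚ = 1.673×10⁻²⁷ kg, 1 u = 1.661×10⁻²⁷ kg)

r ≈ 0.0230 m

Acceleration: |q|V = ½mv² ⇒ v = √(2|q|V/m) = √(2·1.602×10⁻¹⁹·2580/1.673×10⁻²⁷) ≈ 7.029×10⁵ m/s.
In the field: r = mv/(|q|B) = (1.673×10⁻²⁷)(7.029×10⁵)/((1.602×10⁻¹⁹)(0.319)) ≈ 0.0230 m.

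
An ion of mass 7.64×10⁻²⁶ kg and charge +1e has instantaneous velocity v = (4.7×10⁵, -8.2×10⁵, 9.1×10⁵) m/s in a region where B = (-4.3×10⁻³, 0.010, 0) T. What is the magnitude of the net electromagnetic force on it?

|F| ≈ 1.60×10⁻¹⁵ N

v×B = (-9100, -3910, 1170) N/C.
F = q v×B = (1.602×10⁻¹⁹ C)·(-9100, -3910, 1170) = (-1.46×10⁻¹⁵, -6.27×10⁻¹⁶, 1.88×10⁻¹⁶) N.
|F| = 1.60×10⁻¹⁵ N.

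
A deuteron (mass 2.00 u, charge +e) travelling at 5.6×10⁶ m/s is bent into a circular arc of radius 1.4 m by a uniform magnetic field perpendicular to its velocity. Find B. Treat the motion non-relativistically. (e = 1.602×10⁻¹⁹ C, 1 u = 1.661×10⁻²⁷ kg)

B ≈ 0.083 T

From |q|vB = mv²/r, B = mv/(|q|r).
B = (3.322×10⁻²⁷)(5.6×10⁶)/((1.602×10⁻¹⁹)(1.4)) ≈ 0.083 T.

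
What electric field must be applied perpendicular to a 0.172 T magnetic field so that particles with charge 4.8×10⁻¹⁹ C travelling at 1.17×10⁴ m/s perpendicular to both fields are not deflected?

For straight-line motion qE = qvB, so E = vB.
E = 1.17×10⁴ × 0.172 = 2010 V/m.

E = 2010 V/m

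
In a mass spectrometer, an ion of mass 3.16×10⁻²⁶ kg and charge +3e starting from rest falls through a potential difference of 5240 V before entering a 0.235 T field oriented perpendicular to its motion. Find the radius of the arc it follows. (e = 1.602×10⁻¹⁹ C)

r ≈ 0.112 m

Acceleration: |q|V = ½mv² ⇒ v = √(2|q|V/m) = √(2·4.806×10⁻¹⁹·5240/3.16×10⁻²⁶) ≈ 3.992×10⁵ m/s.
In the field: r = mv/(|q|B) = (3.16×10⁻²⁶)(3.992×10⁵)/((4.806×10⁻¹⁹)(0.235)) ≈ 0.112 m.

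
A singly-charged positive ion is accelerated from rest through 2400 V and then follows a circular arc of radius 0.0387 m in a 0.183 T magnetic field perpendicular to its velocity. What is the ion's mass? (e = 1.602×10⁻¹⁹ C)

m ≈ 1.67×10⁻²⁷ kg

Combine |q|V = ½mv² and r = mv/(|q|B): eliminate v to get m = qB²r²/(2V).
m = (1.602×10⁻¹⁹)(0.183)²(0.0387)²/(2·2400) ≈ 1.67×10⁻²⁷ kg.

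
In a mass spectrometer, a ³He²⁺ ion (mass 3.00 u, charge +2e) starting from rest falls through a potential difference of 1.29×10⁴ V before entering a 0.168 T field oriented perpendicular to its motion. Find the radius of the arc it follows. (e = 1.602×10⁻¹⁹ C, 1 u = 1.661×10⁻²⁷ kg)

Acceleration: |q|V = ½mv² ⇒ v = √(2|q|V/m) = √(2·3.204×10⁻¹⁹·1.29×10⁴/4.983×10⁻²⁷) ≈ 1.288×10⁶ m/s.
In the field: r = mv/(|q|B) = (4.983×10⁻²⁷)(1.288×10⁶)/((3.204×10⁻¹⁹)(0.168)) ≈ 0.119 m.

r ≈ 0.119 m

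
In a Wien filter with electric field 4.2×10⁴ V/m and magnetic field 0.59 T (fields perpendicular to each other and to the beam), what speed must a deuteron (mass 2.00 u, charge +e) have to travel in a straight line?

For undeflected motion the electric and magnetic forces balance: qE = qvB.
v = E/B = 4.2×10⁴/0.59 = 7.1×10⁴ m/s.

v = 7.1×10⁴ m/s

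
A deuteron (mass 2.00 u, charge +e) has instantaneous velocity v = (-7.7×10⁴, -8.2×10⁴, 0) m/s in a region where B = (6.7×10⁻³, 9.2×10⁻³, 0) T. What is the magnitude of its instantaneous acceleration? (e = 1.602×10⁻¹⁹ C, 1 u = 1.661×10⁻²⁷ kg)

v×B = (0, 0, -159) N/C.
F = q v×B = (1.602×10⁻¹⁹ C)·(0, 0, -159) = (0, 0, -2.55×10⁻¹⁷) N.
|a| = |F|/m = 2.547×10⁻¹⁷/3.322×10⁻²⁷ ≈ 7.67×10⁹ m/s².

|a| ≈ 7.67×10⁹ m/s²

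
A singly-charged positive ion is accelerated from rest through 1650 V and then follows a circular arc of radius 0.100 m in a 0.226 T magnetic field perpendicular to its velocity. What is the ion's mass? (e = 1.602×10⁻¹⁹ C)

m ≈ 2.48×10⁻²⁶ kg

Combine |q|V = ½mv² and r = mv/(|q|B): eliminate v to get m = qB²r²/(2V).
m = (1.602×10⁻¹⁹)(0.226)²(0.100)²/(2·1650) ≈ 2.48×10⁻²⁶ kg.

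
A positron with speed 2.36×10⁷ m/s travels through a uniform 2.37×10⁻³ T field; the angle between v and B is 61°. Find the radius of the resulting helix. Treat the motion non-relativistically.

v⊥ = v sinθ = 2.36×10⁷·sin61° ≈ 2.064×10⁷ m/s.
r = m v⊥/(|q|B) = (9.109×10⁻³¹)(2.064×10⁷)/((1.602×10⁻¹⁹)(2.37×10⁻³)) ≈ 0.0495 m.

r ≈ 0.0495 m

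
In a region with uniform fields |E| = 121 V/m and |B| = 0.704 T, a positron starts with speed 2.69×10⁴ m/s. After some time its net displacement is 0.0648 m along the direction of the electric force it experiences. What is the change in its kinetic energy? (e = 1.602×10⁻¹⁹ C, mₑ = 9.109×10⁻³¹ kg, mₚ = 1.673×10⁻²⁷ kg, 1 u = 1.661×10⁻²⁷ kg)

The magnetic force is always ⟂ v and does no work; only the electric force changes KE.
ΔKE = F_E · d = |q|E d = (1.602×10⁻¹⁹)(121)(0.0648) ≈ 1.26×10⁻¹⁸ J.

ΔKE ≈ 1.26×10⁻¹⁸ J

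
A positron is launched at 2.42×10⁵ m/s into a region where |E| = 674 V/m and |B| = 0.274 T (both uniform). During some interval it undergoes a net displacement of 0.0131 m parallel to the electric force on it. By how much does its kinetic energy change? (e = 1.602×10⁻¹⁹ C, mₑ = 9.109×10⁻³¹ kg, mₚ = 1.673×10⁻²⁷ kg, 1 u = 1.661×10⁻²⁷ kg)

ΔKE ≈ 1.41×10⁻¹⁸ J

The magnetic force is always ⟂ v and does no work; only the electric force changes KE.
ΔKE = F_E · d = |q|E d = (1.602×10⁻¹⁹)(674)(0.0131) ≈ 1.41×10⁻¹⁸ J.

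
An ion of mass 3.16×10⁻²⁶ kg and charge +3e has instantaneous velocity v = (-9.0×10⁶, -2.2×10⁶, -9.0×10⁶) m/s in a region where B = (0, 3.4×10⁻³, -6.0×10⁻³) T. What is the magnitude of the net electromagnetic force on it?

|F| ≈ 3.65×10⁻¹⁴ N

v×B = (4.38×10⁴, -5.40×10⁴, -3.06×10⁴) N/C.
F = q v×B = (4.806×10⁻¹⁹ C)·(4.38×10⁴, -5.40×10⁴, -3.06×10⁴) = (2.11×10⁻¹⁴, -2.60×10⁻¹⁴, -1.47×10⁻¹⁴) N.
|F| = 3.65×10⁻¹⁴ N.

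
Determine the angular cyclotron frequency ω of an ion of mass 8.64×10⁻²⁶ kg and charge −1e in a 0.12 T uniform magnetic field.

ω = |q|B/m.
ω = (1.602×10⁻¹⁹)(0.12)/8.64×10⁻²⁶ ≈ 2.2×10⁵ rad/s.

ω ≈ 2.2×10⁵ rad/s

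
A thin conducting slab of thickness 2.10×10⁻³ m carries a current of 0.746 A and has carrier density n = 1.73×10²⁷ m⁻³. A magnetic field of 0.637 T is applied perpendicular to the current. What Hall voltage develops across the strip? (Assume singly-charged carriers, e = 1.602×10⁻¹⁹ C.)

V_H ≈ 8.16×10⁻⁷ V

V_H = IB/(n e t).
V_H = (0.746)(0.637)/((1.73×10²⁷)(1.602×10⁻¹⁹)(2.10×10⁻³)) ≈ 8.16×10⁻⁷ V.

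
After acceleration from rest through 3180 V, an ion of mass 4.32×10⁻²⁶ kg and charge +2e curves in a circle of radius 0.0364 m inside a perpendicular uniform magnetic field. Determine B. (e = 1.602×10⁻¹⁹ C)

B ≈ 0.804 T

v = √(2|q|V/m) = √(2·3.204×10⁻¹⁹·3180/4.32×10⁻²⁶) ≈ 2.172×10⁵ m/s.
B = mv/(|q|r) = (4.32×10⁻²⁶)(2.172×10⁵)/((3.204×10⁻¹⁹)(0.0364)) ≈ 0.804 T.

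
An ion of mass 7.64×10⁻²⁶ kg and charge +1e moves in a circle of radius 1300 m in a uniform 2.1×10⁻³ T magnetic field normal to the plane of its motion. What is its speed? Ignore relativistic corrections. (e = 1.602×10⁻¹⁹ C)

From |q|vB = mv²/r, v = |q|Br/m.
v = (1.602×10⁻¹⁹)(2.1×10⁻³)(1300)/7.64×10⁻²⁶ ≈ 5.7×10⁶ m/s.

v ≈ 5.7×10⁶ m/s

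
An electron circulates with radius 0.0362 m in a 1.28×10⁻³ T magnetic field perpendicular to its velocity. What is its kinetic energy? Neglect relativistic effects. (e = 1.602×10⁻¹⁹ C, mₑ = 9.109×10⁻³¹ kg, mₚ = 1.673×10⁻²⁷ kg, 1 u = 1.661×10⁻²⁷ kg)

KE ≈ 3.02×10⁻¹⁷ J

v = |q|Br/m, then KE = ½mv² = (qBr)²/(2m).
v = (1.602×10⁻¹⁹)(1.28×10⁻³)(0.0362)/9.109×10⁻³¹ ≈ 8.149×10⁶ m/s.
KE = ½(9.109×10⁻³¹)(8.149×10⁶)² ≈ 3.02×10⁻¹⁷ J.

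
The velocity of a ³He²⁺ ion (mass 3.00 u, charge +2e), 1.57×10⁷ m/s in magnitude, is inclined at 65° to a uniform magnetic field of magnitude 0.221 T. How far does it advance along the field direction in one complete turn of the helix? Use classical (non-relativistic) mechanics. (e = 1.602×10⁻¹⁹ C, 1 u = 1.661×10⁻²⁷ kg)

p ≈ 2.93 m

v∥ = v cosθ = 1.57×10⁷·cos65° ≈ 6.635×10⁶ m/s.
T = 2πm/(|q|B) = 2π(4.983×10⁻²⁷)/((3.204×10⁻¹⁹)(0.221)) ≈ 4.422×10⁻⁷ s.
pitch = v∥ T = (6.635×10⁶)(4.422×10⁻⁷) ≈ 2.93 m.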